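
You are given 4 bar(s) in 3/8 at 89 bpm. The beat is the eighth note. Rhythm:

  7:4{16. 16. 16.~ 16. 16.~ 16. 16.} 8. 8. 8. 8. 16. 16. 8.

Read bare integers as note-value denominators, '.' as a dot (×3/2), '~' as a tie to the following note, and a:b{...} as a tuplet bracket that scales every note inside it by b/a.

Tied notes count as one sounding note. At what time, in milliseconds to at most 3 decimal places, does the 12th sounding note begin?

note 12 onset = 21/2b = 7078.652ms

1. 0.0ms @ 0 + 288.925ms (3/7)
2. 288.925ms @ 3/7 + 288.925ms (3/7)
3. 577.849ms @ 6/7 + 577.849ms (6/7)
4. 1155.698ms @ 12/7 + 577.849ms (6/7)
5. 1733.547ms @ 18/7 + 288.925ms (3/7)
6. 2022.472ms @ 3 + 1011.236ms (3/2)
7. 3033.708ms @ 9/2 + 1011.236ms (3/2)
8. 4044.944ms @ 6 + 1011.236ms (3/2)
9. 5056.18ms @ 15/2 + 1011.236ms (3/2)
10. 6067.416ms @ 9 + 505.618ms (3/4)
11. 6573.034ms @ 39/4 + 505.618ms (3/4)
12. 7078.652ms @ 21/2 + 1011.236ms (3/2)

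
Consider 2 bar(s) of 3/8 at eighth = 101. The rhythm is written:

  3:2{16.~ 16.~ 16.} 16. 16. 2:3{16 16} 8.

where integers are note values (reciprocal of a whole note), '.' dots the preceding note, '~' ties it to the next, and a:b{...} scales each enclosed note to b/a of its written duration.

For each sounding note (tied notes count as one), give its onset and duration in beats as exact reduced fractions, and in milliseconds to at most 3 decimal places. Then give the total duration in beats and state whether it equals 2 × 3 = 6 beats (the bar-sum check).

1) 0.0ms=0b +891.089ms=3/2b
2) 891.089ms=3/2b +445.545ms=3/4b
3) 1336.634ms=9/4b +445.545ms=3/4b
4) 1782.178ms=3b +445.545ms=3/4b
5) 2227.723ms=15/4b +445.545ms=3/4b
6) 2673.267ms=9/2b +891.089ms=3/2b
Σ=6b of 6 (101bpm 3/8) — PASS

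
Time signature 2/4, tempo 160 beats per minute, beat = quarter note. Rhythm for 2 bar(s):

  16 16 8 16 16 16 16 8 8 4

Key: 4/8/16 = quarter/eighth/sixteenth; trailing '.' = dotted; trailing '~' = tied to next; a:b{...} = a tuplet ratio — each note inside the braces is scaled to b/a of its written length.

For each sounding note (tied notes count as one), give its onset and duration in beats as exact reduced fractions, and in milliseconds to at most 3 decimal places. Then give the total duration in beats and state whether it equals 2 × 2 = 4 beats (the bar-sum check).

1) 0.0ms=0b +93.75ms=1/4b
2) 93.75ms=1/4b +93.75ms=1/4b
3) 187.5ms=1/2b +187.5ms=1/2b
4) 375.0ms=1b +93.75ms=1/4b
5) 468.75ms=5/4b +93.75ms=1/4b
6) 562.5ms=3/2b +93.75ms=1/4b
7) 656.25ms=7/4b +93.75ms=1/4b
8) 750.0ms=2b +187.5ms=1/2b
9) 937.5ms=5/2b +187.5ms=1/2b
10) 1125.0ms=3b +375.0ms=1b
Σ=4b of 4 (160bpm 2/4) — PASS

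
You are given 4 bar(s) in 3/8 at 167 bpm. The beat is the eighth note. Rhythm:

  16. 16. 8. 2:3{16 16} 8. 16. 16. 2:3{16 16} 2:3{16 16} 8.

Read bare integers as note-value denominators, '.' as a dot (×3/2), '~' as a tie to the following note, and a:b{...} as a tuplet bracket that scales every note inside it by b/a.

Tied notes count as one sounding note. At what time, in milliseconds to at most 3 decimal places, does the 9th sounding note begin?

1. 0.0ms @ 0 + 269.461ms (3/4)
2. 269.461ms @ 3/4 + 269.461ms (3/4)
3. 538.922ms @ 3/2 + 538.922ms (3/2)
4. 1077.844ms @ 3 + 269.461ms (3/4)
5. 1347.305ms @ 15/4 + 269.461ms (3/4)
6. 1616.766ms @ 9/2 + 538.922ms (3/2)
7. 2155.689ms @ 6 + 269.461ms (3/4)
8. 2425.15ms @ 27/4 + 269.461ms (3/4)
9. 2694.611ms @ 15/2 + 269.461ms (3/4)
10. 2964.072ms @ 33/4 + 269.461ms (3/4)
11. 3233.533ms @ 9 + 269.461ms (3/4)
12. 3502.994ms @ 39/4 + 269.461ms (3/4)
13. 3772.455ms @ 21/2 + 538.922ms (3/2)

note 9 onset = 15/2b = 2694.611ms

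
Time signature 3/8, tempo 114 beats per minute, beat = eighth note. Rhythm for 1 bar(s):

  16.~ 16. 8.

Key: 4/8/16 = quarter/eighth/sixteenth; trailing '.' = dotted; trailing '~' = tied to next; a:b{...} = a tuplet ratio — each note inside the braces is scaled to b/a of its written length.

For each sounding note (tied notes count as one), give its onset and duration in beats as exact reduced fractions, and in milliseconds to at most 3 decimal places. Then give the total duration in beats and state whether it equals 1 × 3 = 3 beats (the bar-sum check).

1) 0.0ms=0b +789.474ms=3/2b
2) 789.474ms=3/2b +789.474ms=3/2b
Σ=3b of 3 (114bpm 3/8) — PASS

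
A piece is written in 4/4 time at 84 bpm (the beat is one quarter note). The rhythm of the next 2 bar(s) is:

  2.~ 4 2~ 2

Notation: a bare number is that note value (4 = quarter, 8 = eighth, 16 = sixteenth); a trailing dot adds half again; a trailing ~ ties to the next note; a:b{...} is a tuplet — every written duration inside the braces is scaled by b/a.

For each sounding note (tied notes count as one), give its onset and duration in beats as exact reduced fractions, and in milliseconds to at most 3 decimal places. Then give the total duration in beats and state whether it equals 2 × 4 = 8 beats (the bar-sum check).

1) 0.0ms=0b +2857.143ms=4b
2) 2857.143ms=4b +2857.143ms=4b
Σ=8b of 8 (84bpm 4/4) — PASS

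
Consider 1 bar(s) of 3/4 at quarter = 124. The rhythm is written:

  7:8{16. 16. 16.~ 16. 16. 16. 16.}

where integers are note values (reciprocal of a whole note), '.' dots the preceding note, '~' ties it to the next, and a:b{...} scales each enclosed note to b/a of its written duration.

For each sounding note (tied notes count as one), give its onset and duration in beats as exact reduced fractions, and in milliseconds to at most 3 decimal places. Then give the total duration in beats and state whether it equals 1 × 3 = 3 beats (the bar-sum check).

1) 0.0ms=0b +207.373ms=3/7b
2) 207.373ms=3/7b +207.373ms=3/7b
3) 414.747ms=6/7b +414.747ms=6/7b
4) 829.493ms=12/7b +207.373ms=3/7b
5) 1036.866ms=15/7b +207.373ms=3/7b
6) 1244.24ms=18/7b +207.373ms=3/7b
Σ=3b of 3 (124bpm 3/4) — PASS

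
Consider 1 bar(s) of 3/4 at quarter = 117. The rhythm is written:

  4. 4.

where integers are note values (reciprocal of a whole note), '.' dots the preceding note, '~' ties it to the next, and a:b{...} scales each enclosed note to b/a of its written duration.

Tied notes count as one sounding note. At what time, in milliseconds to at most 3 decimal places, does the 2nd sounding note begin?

note 2 onset = 3/2b = 769.231ms

1. 0.0ms @ 0 + 769.231ms (3/2)
2. 769.231ms @ 3/2 + 769.231ms (3/2)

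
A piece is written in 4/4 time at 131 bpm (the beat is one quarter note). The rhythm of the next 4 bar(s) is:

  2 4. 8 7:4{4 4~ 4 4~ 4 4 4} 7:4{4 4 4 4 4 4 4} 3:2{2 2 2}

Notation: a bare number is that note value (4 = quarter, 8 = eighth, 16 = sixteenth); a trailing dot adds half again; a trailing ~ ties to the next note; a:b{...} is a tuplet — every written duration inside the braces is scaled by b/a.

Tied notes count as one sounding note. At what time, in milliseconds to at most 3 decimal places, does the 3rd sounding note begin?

1. 0.0ms @ 0 + 916.031ms (2)
2. 916.031ms @ 2 + 687.023ms (3/2)
3. 1603.053ms @ 7/2 + 229.008ms (1/2)
4. 1832.061ms @ 4 + 261.723ms (4/7)
5. 2093.784ms @ 32/7 + 523.446ms (8/7)
6. 2617.23ms @ 40/7 + 523.446ms (8/7)
7. 3140.676ms @ 48/7 + 261.723ms (4/7)
8. 3402.399ms @ 52/7 + 261.723ms (4/7)
9. 3664.122ms @ 8 + 261.723ms (4/7)
10. 3925.845ms @ 60/7 + 261.723ms (4/7)
11. 4187.568ms @ 64/7 + 261.723ms (4/7)
12. 4449.291ms @ 68/7 + 261.723ms (4/7)
13. 4711.014ms @ 72/7 + 261.723ms (4/7)
14. 4972.737ms @ 76/7 + 261.723ms (4/7)
15. 5234.46ms @ 80/7 + 261.723ms (4/7)
16. 5496.183ms @ 12 + 610.687ms (4/3)
17. 6106.87ms @ 40/3 + 610.687ms (4/3)
18. 6717.557ms @ 44/3 + 610.687ms (4/3)

note 3 onset = 7/2b = 1603.053ms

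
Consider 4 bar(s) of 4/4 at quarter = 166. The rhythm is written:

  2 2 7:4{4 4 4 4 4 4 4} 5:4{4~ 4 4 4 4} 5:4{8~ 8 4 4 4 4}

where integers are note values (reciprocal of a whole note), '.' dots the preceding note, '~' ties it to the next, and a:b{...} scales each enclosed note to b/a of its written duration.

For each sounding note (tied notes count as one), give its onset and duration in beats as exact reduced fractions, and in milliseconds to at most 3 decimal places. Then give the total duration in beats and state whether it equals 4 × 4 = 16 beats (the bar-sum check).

1) 0.0ms=0b +722.892ms=2b
2) 722.892ms=2b +722.892ms=2b
3) 1445.783ms=4b +206.54ms=4/7b
4) 1652.324ms=32/7b +206.54ms=4/7b
5) 1858.864ms=36/7b +206.54ms=4/7b
6) 2065.404ms=40/7b +206.54ms=4/7b
7) 2271.945ms=44/7b +206.54ms=4/7b
8) 2478.485ms=48/7b +206.54ms=4/7b
9) 2685.026ms=52/7b +206.54ms=4/7b
10) 2891.566ms=8b +578.313ms=8/5b
11) 3469.88ms=48/5b +289.157ms=4/5b
12) 3759.036ms=52/5b +289.157ms=4/5b
13) 4048.193ms=56/5b +289.157ms=4/5b
14) 4337.349ms=12b +289.157ms=4/5b
15) 4626.506ms=64/5b +289.157ms=4/5b
16) 4915.663ms=68/5b +289.157ms=4/5b
17) 5204.819ms=72/5b +289.157ms=4/5b
18) 5493.976ms=76/5b +289.157ms=4/5b
Σ=16b of 16 (166bpm 4/4) — PASS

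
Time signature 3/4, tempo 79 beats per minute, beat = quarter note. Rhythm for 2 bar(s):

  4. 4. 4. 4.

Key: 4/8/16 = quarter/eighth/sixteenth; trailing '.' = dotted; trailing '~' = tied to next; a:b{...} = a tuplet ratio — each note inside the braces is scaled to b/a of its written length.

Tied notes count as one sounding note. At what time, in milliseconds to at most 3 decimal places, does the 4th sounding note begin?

1. 0.0ms @ 0 + 1139.241ms (3/2)
2. 1139.241ms @ 3/2 + 1139.241ms (3/2)
3. 2278.481ms @ 3 + 1139.241ms (3/2)
4. 3417.722ms @ 9/2 + 1139.241ms (3/2)

note 4 onset = 9/2b = 3417.722ms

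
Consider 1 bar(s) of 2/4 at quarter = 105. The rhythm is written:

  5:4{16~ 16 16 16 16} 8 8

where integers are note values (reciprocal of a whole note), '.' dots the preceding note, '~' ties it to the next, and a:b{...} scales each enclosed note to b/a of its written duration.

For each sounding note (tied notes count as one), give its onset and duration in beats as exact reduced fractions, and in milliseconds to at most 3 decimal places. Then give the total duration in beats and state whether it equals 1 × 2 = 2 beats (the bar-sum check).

1) 0.0ms=0b +228.571ms=2/5b
2) 228.571ms=2/5b +114.286ms=1/5b
3) 342.857ms=3/5b +114.286ms=1/5b
4) 457.143ms=4/5b +114.286ms=1/5b
5) 571.429ms=1b +285.714ms=1/2b
6) 857.143ms=3/2b +285.714ms=1/2b
Σ=2b of 2 (105bpm 2/4) — PASS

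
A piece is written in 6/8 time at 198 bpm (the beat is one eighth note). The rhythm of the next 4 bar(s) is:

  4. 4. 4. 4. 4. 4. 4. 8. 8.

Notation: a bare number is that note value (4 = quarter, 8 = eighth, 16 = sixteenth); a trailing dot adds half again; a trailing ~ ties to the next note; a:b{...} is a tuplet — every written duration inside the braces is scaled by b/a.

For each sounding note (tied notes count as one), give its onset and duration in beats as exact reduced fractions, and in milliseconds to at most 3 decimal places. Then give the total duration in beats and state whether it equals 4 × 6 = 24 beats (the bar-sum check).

1) 0.0ms=0b +909.091ms=3b
2) 909.091ms=3b +909.091ms=3b
3) 1818.182ms=6b +909.091ms=3b
4) 2727.273ms=9b +909.091ms=3b
5) 3636.364ms=12b +909.091ms=3b
6) 4545.455ms=15b +909.091ms=3b
7) 5454.545ms=18b +909.091ms=3b
8) 6363.636ms=21b +454.545ms=3/2b
9) 6818.182ms=45/2b +454.545ms=3/2b
Σ=24b of 24 (198bpm 6/8) — PASS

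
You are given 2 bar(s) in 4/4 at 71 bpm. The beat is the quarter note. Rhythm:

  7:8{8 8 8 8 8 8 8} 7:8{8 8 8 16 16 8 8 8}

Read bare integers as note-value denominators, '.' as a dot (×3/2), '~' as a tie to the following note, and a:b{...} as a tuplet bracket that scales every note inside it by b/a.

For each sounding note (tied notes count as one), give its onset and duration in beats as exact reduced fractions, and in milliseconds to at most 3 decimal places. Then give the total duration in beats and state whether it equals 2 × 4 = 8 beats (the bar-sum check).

1) 0.0ms=0b +482.897ms=4/7b
2) 482.897ms=4/7b +482.897ms=4/7b
3) 965.795ms=8/7b +482.897ms=4/7b
4) 1448.692ms=12/7b +482.897ms=4/7b
5) 1931.59ms=16/7b +482.897ms=4/7b
6) 2414.487ms=20/7b +482.897ms=4/7b
7) 2897.384ms=24/7b +482.897ms=4/7b
8) 3380.282ms=4b +482.897ms=4/7b
9) 3863.179ms=32/7b +482.897ms=4/7b
10) 4346.076ms=36/7b +482.897ms=4/7b
11) 4828.974ms=40/7b +241.449ms=2/7b
12) 5070.423ms=6b +241.449ms=2/7b
13) 5311.871ms=44/7b +482.897ms=4/7b
14) 5794.769ms=48/7b +482.897ms=4/7b
15) 6277.666ms=52/7b +482.897ms=4/7b
Σ=8b of 8 (71bpm 4/4) — PASS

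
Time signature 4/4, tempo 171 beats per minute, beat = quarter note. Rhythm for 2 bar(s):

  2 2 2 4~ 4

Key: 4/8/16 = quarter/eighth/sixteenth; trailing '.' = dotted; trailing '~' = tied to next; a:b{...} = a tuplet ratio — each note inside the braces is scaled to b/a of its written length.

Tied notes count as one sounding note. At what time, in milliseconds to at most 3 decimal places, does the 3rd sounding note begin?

1. 0.0ms @ 0 + 701.754ms (2)
2. 701.754ms @ 2 + 701.754ms (2)
3. 1403.509ms @ 4 + 701.754ms (2)
4. 2105.263ms @ 6 + 701.754ms (2)

note 3 onset = 4b = 1403.509ms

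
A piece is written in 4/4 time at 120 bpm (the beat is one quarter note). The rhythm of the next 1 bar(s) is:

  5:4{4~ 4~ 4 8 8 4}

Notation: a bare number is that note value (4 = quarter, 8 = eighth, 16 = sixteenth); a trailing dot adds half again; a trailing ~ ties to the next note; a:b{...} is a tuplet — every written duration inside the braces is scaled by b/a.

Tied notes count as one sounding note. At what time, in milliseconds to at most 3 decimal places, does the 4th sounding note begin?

1. 0.0ms @ 0 + 1200.0ms (12/5)
2. 1200.0ms @ 12/5 + 200.0ms (2/5)
3. 1400.0ms @ 14/5 + 200.0ms (2/5)
4. 1600.0ms @ 16/5 + 400.0ms (4/5)

note 4 onset = 16/5b = 1600.0ms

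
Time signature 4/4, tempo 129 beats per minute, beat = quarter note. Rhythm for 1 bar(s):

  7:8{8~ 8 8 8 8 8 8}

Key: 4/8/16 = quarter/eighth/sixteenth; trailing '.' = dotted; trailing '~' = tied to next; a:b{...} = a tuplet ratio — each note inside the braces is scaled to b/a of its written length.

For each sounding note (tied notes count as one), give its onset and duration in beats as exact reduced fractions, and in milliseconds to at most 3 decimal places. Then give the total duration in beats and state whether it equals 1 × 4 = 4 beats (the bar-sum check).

1) 0.0ms=0b +531.561ms=8/7b
2) 531.561ms=8/7b +265.781ms=4/7b
3) 797.342ms=12/7b +265.781ms=4/7b
4) 1063.123ms=16/7b +265.781ms=4/7b
5) 1328.904ms=20/7b +265.781ms=4/7b
6) 1594.684ms=24/7b +265.781ms=4/7b
Σ=4b of 4 (129bpm 4/4) — PASS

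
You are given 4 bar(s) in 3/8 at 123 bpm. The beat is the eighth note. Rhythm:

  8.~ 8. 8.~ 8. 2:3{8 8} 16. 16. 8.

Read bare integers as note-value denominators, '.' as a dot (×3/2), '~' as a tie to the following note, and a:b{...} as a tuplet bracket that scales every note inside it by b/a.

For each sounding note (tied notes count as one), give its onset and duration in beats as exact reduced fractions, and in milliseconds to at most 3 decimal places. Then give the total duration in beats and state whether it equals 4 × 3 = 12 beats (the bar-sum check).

1) 0.0ms=0b +1463.415ms=3b
2) 1463.415ms=3b +1463.415ms=3b
3) 2926.829ms=6b +731.707ms=3/2b
4) 3658.537ms=15/2b +731.707ms=3/2b
5) 4390.244ms=9b +365.854ms=3/4b
6) 4756.098ms=39/4b +365.854ms=3/4b
7) 5121.951ms=21/2b +731.707ms=3/2b
Σ=12b of 12 (123bpm 3/8) — PASS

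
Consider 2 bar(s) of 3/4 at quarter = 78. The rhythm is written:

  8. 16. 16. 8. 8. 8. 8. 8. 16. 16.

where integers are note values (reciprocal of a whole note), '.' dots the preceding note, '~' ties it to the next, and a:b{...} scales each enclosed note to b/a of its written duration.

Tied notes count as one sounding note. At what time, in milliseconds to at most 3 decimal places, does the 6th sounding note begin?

note 6 onset = 3b = 2307.692ms

1. 0.0ms @ 0 + 576.923ms (3/4)
2. 576.923ms @ 3/4 + 288.462ms (3/8)
3. 865.385ms @ 9/8 + 288.462ms (3/8)
4. 1153.846ms @ 3/2 + 576.923ms (3/4)
5. 1730.769ms @ 9/4 + 576.923ms (3/4)
6. 2307.692ms @ 3 + 576.923ms (3/4)
7. 2884.615ms @ 15/4 + 576.923ms (3/4)
8. 3461.538ms @ 9/2 + 576.923ms (3/4)
9. 4038.462ms @ 21/4 + 288.462ms (3/8)
10. 4326.923ms @ 45/8 + 288.462ms (3/8)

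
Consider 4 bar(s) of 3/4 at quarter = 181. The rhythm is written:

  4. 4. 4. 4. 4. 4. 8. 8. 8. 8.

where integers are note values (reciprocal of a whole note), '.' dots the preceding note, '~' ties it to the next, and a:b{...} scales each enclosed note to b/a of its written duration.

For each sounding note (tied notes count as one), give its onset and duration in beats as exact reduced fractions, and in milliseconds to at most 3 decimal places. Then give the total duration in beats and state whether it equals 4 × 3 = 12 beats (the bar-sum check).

1) 0.0ms=0b +497.238ms=3/2b
2) 497.238ms=3/2b +497.238ms=3/2b
3) 994.475ms=3b +497.238ms=3/2b
4) 1491.713ms=9/2b +497.238ms=3/2b
5) 1988.95ms=6b +497.238ms=3/2b
6) 2486.188ms=15/2b +497.238ms=3/2b
7) 2983.425ms=9b +248.619ms=3/4b
8) 3232.044ms=39/4b +248.619ms=3/4b
9) 3480.663ms=21/2b +248.619ms=3/4b
10) 3729.282ms=45/4b +248.619ms=3/4b
Σ=12b of 12 (181bpm 3/4) — PASS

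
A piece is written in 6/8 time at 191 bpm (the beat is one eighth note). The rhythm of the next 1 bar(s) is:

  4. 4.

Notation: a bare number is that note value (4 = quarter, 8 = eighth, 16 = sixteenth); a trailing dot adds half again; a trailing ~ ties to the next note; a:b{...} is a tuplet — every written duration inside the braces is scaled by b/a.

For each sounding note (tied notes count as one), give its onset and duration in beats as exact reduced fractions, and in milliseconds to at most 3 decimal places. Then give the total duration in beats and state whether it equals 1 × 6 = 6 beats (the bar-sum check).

1) 0.0ms=0b +942.408ms=3b
2) 942.408ms=3b +942.408ms=3b
Σ=6b of 6 (191bpm 6/8) — PASS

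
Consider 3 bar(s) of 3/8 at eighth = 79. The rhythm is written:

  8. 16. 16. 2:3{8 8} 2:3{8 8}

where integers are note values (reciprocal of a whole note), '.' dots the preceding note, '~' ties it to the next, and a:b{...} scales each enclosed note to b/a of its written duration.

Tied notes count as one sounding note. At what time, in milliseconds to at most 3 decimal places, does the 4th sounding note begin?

1. 0.0ms @ 0 + 1139.241ms (3/2)
2. 1139.241ms @ 3/2 + 569.62ms (3/4)
3. 1708.861ms @ 9/4 + 569.62ms (3/4)
4. 2278.481ms @ 3 + 1139.241ms (3/2)
5. 3417.722ms @ 9/2 + 1139.241ms (3/2)
6. 4556.962ms @ 6 + 1139.241ms (3/2)
7. 5696.203ms @ 15/2 + 1139.241ms (3/2)

note 4 onset = 3b = 2278.481ms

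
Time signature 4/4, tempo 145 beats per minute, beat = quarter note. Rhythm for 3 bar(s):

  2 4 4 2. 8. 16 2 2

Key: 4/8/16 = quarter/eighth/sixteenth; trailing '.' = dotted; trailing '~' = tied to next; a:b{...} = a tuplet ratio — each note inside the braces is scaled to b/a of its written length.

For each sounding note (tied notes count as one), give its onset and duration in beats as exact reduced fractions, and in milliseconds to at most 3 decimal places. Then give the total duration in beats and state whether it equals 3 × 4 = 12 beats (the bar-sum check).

1) 0.0ms=0b +827.586ms=2b
2) 827.586ms=2b +413.793ms=1b
3) 1241.379ms=3b +413.793ms=1b
4) 1655.172ms=4b +1241.379ms=3b
5) 2896.552ms=7b +310.345ms=3/4b
6) 3206.897ms=31/4b +103.448ms=1/4b
7) 3310.345ms=8b +827.586ms=2b
8) 4137.931ms=10b +827.586ms=2b
Σ=12b of 12 (145bpm 4/4) — PASS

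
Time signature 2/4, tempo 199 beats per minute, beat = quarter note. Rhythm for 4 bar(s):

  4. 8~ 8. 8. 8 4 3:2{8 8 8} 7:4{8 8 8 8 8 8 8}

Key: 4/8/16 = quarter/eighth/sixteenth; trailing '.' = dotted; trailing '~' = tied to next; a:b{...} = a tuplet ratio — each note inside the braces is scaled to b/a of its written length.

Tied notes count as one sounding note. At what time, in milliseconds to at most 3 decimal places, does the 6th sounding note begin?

1. 0.0ms @ 0 + 452.261ms (3/2)
2. 452.261ms @ 3/2 + 376.884ms (5/4)
3. 829.146ms @ 11/4 + 226.131ms (3/4)
4. 1055.276ms @ 7/2 + 150.754ms (1/2)
5. 1206.03ms @ 4 + 301.508ms (1)
6. 1507.538ms @ 5 + 100.503ms (1/3)
7. 1608.04ms @ 16/3 + 100.503ms (1/3)
8. 1708.543ms @ 17/3 + 100.503ms (1/3)
9. 1809.045ms @ 6 + 86.145ms (2/7)
10. 1895.19ms @ 44/7 + 86.145ms (2/7)
11. 1981.335ms @ 46/7 + 86.145ms (2/7)
12. 2067.48ms @ 48/7 + 86.145ms (2/7)
13. 2153.625ms @ 50/7 + 86.145ms (2/7)
14. 2239.77ms @ 52/7 + 86.145ms (2/7)
15. 2325.915ms @ 54/7 + 86.145ms (2/7)

note 6 onset = 5b = 1507.538ms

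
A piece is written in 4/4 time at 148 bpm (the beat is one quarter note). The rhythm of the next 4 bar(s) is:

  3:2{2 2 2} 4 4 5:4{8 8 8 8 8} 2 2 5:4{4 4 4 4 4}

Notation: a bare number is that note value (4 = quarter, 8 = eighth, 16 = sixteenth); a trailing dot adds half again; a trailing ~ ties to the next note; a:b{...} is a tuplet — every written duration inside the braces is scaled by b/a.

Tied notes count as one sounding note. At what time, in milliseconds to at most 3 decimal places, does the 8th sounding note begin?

note 8 onset = 34/5b = 2756.757ms

1. 0.0ms @ 0 + 540.541ms (4/3)
2. 540.541ms @ 4/3 + 540.541ms (4/3)
3. 1081.081ms @ 8/3 + 540.541ms (4/3)
4. 1621.622ms @ 4 + 405.405ms (1)
5. 2027.027ms @ 5 + 405.405ms (1)
6. 2432.432ms @ 6 + 162.162ms (2/5)
7. 2594.595ms @ 32/5 + 162.162ms (2/5)
8. 2756.757ms @ 34/5 + 162.162ms (2/5)
9. 2918.919ms @ 36/5 + 162.162ms (2/5)
10. 3081.081ms @ 38/5 + 162.162ms (2/5)
11. 3243.243ms @ 8 + 810.811ms (2)
12. 4054.054ms @ 10 + 810.811ms (2)
13. 4864.865ms @ 12 + 324.324ms (4/5)
14. 5189.189ms @ 64/5 + 324.324ms (4/5)
15. 5513.514ms @ 68/5 + 324.324ms (4/5)
16. 5837.838ms @ 72/5 + 324.324ms (4/5)
17. 6162.162ms @ 76/5 + 324.324ms (4/5)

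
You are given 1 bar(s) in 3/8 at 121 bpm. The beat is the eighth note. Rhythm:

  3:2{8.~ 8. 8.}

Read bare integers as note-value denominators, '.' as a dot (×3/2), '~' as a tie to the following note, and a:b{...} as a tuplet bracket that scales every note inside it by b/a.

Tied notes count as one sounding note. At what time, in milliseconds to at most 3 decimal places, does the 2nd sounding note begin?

note 2 onset = 2b = 991.736ms

1. 0.0ms @ 0 + 991.736ms (2)
2. 991.736ms @ 2 + 495.868ms (1)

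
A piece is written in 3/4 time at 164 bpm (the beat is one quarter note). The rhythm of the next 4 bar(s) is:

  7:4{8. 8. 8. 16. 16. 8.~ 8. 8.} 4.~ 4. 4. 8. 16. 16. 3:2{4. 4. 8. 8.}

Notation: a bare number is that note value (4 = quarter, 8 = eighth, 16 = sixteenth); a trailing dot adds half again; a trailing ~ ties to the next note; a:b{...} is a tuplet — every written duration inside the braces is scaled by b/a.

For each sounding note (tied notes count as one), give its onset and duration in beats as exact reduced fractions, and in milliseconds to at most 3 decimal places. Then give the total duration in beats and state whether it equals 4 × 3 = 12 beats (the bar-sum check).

1) 0.0ms=0b +156.794ms=3/7b
2) 156.794ms=3/7b +156.794ms=3/7b
3) 313.589ms=6/7b +156.794ms=3/7b
4) 470.383ms=9/7b +78.397ms=3/14b
5) 548.78ms=3/2b +78.397ms=3/14b
6) 627.178ms=12/7b +313.589ms=6/7b
7) 940.767ms=18/7b +156.794ms=3/7b
8) 1097.561ms=3b +1097.561ms=3b
9) 2195.122ms=6b +548.78ms=3/2b
10) 2743.902ms=15/2b +274.39ms=3/4b
11) 3018.293ms=33/4b +137.195ms=3/8b
12) 3155.488ms=69/8b +137.195ms=3/8b
13) 3292.683ms=9b +365.854ms=1b
14) 3658.537ms=10b +365.854ms=1b
15) 4024.39ms=11b +182.927ms=1/2b
16) 4207.317ms=23/2b +182.927ms=1/2b
Σ=12b of 12 (164bpm 3/4) — PASS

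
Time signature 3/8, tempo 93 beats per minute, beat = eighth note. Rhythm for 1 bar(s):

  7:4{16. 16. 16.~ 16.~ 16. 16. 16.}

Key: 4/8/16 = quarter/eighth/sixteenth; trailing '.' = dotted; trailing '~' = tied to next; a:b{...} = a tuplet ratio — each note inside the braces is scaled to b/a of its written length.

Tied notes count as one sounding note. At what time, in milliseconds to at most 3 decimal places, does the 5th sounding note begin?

1. 0.0ms @ 0 + 276.498ms (3/7)
2. 276.498ms @ 3/7 + 276.498ms (3/7)
3. 552.995ms @ 6/7 + 829.493ms (9/7)
4. 1382.488ms @ 15/7 + 276.498ms (3/7)
5. 1658.986ms @ 18/7 + 276.498ms (3/7)

note 5 onset = 18/7b = 1658.986ms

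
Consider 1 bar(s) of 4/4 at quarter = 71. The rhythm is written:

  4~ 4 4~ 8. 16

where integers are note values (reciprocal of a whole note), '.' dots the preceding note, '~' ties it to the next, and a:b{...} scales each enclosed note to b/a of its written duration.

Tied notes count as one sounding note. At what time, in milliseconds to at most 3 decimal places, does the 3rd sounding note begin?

1. 0.0ms @ 0 + 1690.141ms (2)
2. 1690.141ms @ 2 + 1478.873ms (7/4)
3. 3169.014ms @ 15/4 + 211.268ms (1/4)

note 3 onset = 15/4b = 3169.014ms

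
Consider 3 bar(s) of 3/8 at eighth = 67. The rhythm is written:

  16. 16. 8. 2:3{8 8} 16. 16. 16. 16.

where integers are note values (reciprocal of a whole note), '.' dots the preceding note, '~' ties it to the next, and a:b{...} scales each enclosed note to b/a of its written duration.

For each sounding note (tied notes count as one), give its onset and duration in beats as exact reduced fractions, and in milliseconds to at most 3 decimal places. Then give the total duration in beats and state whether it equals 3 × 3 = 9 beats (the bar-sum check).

1) 0.0ms=0b +671.642ms=3/4b
2) 671.642ms=3/4b +671.642ms=3/4b
3) 1343.284ms=3/2b +1343.284ms=3/2b
4) 2686.567ms=3b +1343.284ms=3/2b
5) 4029.851ms=9/2b +1343.284ms=3/2b
6) 5373.134ms=6b +671.642ms=3/4b
7) 6044.776ms=27/4b +671.642ms=3/4b
8) 6716.418ms=15/2b +671.642ms=3/4b
9) 7388.06ms=33/4b +671.642ms=3/4b
Σ=9b of 9 (67bpm 3/8) — PASS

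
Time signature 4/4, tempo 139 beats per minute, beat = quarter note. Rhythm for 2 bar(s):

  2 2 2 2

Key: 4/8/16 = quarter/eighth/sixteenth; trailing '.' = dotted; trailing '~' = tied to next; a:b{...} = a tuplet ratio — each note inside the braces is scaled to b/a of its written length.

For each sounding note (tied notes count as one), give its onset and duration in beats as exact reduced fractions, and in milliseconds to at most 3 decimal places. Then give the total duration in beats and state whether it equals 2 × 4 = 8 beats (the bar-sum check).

1) 0.0ms=0b +863.309ms=2b
2) 863.309ms=2b +863.309ms=2b
3) 1726.619ms=4b +863.309ms=2b
4) 2589.928ms=6b +863.309ms=2b
Σ=8b of 8 (139bpm 4/4) — PASS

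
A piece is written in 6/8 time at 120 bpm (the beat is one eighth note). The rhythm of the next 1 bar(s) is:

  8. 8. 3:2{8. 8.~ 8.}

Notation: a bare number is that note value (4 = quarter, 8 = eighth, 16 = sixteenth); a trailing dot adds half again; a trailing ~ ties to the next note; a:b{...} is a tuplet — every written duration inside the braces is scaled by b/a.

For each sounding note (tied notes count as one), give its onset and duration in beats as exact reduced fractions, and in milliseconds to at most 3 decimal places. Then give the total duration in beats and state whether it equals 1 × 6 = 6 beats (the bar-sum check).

1) 0.0ms=0b +750.0ms=3/2b
2) 750.0ms=3/2b +750.0ms=3/2b
3) 1500.0ms=3b +500.0ms=1b
4) 2000.0ms=4b +1000.0ms=2b
Σ=6b of 6 (120bpm 6/8) — PASS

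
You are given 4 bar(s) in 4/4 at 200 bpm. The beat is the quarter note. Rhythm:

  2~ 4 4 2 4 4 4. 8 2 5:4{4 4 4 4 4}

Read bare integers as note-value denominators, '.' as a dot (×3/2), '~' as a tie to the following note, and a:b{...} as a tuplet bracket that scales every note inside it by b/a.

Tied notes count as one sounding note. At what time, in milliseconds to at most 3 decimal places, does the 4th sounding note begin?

1. 0.0ms @ 0 + 900.0ms (3)
2. 900.0ms @ 3 + 300.0ms (1)
3. 1200.0ms @ 4 + 600.0ms (2)
4. 1800.0ms @ 6 + 300.0ms (1)
5. 2100.0ms @ 7 + 300.0ms (1)
6. 2400.0ms @ 8 + 450.0ms (3/2)
7. 2850.0ms @ 19/2 + 150.0ms (1/2)
8. 3000.0ms @ 10 + 600.0ms (2)
9. 3600.0ms @ 12 + 240.0ms (4/5)
10. 3840.0ms @ 64/5 + 240.0ms (4/5)
11. 4080.0ms @ 68/5 + 240.0ms (4/5)
12. 4320.0ms @ 72/5 + 240.0ms (4/5)
13. 4560.0ms @ 76/5 + 240.0ms (4/5)

note 4 onset = 6b = 1800.0ms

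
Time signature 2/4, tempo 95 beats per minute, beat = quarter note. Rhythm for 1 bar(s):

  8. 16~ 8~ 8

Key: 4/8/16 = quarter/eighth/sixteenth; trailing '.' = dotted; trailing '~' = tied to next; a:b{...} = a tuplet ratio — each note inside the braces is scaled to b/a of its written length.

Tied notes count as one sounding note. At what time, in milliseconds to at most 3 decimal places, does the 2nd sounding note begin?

1. 0.0ms @ 0 + 473.684ms (3/4)
2. 473.684ms @ 3/4 + 789.474ms (5/4)

note 2 onset = 3/4b = 473.684ms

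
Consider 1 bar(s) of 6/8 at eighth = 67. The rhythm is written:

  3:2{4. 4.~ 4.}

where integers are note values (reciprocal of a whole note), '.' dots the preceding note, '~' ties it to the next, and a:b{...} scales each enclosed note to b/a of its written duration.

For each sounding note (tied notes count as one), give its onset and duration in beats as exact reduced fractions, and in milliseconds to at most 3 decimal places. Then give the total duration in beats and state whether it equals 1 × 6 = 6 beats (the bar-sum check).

1) 0.0ms=0b +1791.045ms=2b
2) 1791.045ms=2b +3582.09ms=4b
Σ=6b of 6 (67bpm 6/8) — PASS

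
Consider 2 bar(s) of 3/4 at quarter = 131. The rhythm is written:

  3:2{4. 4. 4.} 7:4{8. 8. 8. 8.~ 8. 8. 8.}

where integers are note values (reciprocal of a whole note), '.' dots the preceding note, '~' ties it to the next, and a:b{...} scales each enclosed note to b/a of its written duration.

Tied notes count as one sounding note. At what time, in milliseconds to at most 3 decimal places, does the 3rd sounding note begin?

1. 0.0ms @ 0 + 458.015ms (1)
2. 458.015ms @ 1 + 458.015ms (1)
3. 916.031ms @ 2 + 458.015ms (1)
4. 1374.046ms @ 3 + 196.292ms (3/7)
5. 1570.338ms @ 24/7 + 196.292ms (3/7)
6. 1766.63ms @ 27/7 + 196.292ms (3/7)
7. 1962.923ms @ 30/7 + 392.585ms (6/7)
8. 2355.507ms @ 36/7 + 196.292ms (3/7)
9. 2551.799ms @ 39/7 + 196.292ms (3/7)

note 3 onset = 2b = 916.031ms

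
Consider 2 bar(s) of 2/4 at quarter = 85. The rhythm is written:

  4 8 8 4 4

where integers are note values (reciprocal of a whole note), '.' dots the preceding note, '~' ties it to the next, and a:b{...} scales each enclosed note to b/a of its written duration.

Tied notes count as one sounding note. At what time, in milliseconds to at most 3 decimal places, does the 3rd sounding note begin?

1. 0.0ms @ 0 + 705.882ms (1)
2. 705.882ms @ 1 + 352.941ms (1/2)
3. 1058.824ms @ 3/2 + 352.941ms (1/2)
4. 1411.765ms @ 2 + 705.882ms (1)
5. 2117.647ms @ 3 + 705.882ms (1)

note 3 onset = 3/2b = 1058.824ms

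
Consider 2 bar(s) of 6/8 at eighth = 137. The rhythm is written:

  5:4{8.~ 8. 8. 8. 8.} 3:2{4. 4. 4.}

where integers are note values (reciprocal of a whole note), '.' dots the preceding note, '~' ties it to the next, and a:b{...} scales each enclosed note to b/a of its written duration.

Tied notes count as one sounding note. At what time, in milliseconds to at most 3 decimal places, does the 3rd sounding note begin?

note 3 onset = 18/5b = 1576.642ms

1. 0.0ms @ 0 + 1051.095ms (12/5)
2. 1051.095ms @ 12/5 + 525.547ms (6/5)
3. 1576.642ms @ 18/5 + 525.547ms (6/5)
4. 2102.19ms @ 24/5 + 525.547ms (6/5)
5. 2627.737ms @ 6 + 875.912ms (2)
6. 3503.65ms @ 8 + 875.912ms (2)
7. 4379.562ms @ 10 + 875.912ms (2)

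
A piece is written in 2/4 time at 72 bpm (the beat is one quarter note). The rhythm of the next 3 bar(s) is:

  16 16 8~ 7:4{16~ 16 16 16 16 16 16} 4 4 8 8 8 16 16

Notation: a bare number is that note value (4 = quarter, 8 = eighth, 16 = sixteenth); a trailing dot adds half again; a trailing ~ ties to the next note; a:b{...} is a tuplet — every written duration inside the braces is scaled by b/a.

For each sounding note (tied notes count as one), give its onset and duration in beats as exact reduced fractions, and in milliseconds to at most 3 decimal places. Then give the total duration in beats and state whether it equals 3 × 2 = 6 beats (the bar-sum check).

1) 0.0ms=0b +208.333ms=1/4b
2) 208.333ms=1/4b +208.333ms=1/4b
3) 416.667ms=1/2b +654.762ms=11/14b
4) 1071.429ms=9/7b +119.048ms=1/7b
5) 1190.476ms=10/7b +119.048ms=1/7b
6) 1309.524ms=11/7b +119.048ms=1/7b
7) 1428.571ms=12/7b +119.048ms=1/7b
8) 1547.619ms=13/7b +119.048ms=1/7b
9) 1666.667ms=2b +833.333ms=1b
10) 2500.0ms=3b +833.333ms=1b
11) 3333.333ms=4b +416.667ms=1/2b
12) 3750.0ms=9/2b +416.667ms=1/2b
13) 4166.667ms=5b +416.667ms=1/2b
14) 4583.333ms=11/2b +208.333ms=1/4b
15) 4791.667ms=23/4b +208.333ms=1/4b
Σ=6b of 6 (72bpm 2/4) — PASS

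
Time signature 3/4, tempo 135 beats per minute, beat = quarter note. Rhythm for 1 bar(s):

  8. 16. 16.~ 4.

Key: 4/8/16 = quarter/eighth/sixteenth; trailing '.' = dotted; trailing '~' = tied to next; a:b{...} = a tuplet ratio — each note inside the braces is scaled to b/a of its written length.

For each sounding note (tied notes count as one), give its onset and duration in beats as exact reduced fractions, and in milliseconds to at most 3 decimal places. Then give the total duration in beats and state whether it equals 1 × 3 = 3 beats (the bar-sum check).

1) 0.0ms=0b +333.333ms=3/4b
2) 333.333ms=3/4b +166.667ms=3/8b
3) 500.0ms=9/8b +833.333ms=15/8b
Σ=3b of 3 (135bpm 3/4) — PASS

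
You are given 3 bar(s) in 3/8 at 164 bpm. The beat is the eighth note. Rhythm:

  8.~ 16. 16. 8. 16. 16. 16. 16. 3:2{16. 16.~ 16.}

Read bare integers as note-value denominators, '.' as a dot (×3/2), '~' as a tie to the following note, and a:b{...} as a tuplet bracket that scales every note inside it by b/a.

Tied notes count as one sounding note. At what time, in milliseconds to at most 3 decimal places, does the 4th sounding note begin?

note 4 onset = 9/2b = 1646.341ms

1. 0.0ms @ 0 + 823.171ms (9/4)
2. 823.171ms @ 9/4 + 274.39ms (3/4)
3. 1097.561ms @ 3 + 548.78ms (3/2)
4. 1646.341ms @ 9/2 + 274.39ms (3/4)
5. 1920.732ms @ 21/4 + 274.39ms (3/4)
6. 2195.122ms @ 6 + 274.39ms (3/4)
7. 2469.512ms @ 27/4 + 274.39ms (3/4)
8. 2743.902ms @ 15/2 + 182.927ms (1/2)
9. 2926.829ms @ 8 + 365.854ms (1)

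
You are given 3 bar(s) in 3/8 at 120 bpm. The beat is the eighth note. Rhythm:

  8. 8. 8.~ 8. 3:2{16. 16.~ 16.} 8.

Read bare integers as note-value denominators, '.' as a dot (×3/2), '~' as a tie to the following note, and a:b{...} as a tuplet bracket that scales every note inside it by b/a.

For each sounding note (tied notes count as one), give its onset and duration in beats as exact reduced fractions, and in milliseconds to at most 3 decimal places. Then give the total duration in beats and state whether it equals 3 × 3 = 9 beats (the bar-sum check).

1) 0.0ms=0b +750.0ms=3/2b
2) 750.0ms=3/2b +750.0ms=3/2b
3) 1500.0ms=3b +1500.0ms=3b
4) 3000.0ms=6b +250.0ms=1/2b
5) 3250.0ms=13/2b +500.0ms=1b
6) 3750.0ms=15/2b +750.0ms=3/2b
Σ=9b of 9 (120bpm 3/8) — PASS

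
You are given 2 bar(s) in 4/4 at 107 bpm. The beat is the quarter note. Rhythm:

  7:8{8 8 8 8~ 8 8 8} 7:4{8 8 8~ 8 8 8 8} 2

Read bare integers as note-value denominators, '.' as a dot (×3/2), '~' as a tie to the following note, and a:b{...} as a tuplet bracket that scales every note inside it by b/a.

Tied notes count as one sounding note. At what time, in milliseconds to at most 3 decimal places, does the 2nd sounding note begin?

note 2 onset = 4/7b = 320.427ms

1. 0.0ms @ 0 + 320.427ms (4/7)
2. 320.427ms @ 4/7 + 320.427ms (4/7)
3. 640.854ms @ 8/7 + 320.427ms (4/7)
4. 961.282ms @ 12/7 + 640.854ms (8/7)
5. 1602.136ms @ 20/7 + 320.427ms (4/7)
6. 1922.563ms @ 24/7 + 320.427ms (4/7)
7. 2242.991ms @ 4 + 160.214ms (2/7)
8. 2403.204ms @ 30/7 + 160.214ms (2/7)
9. 2563.418ms @ 32/7 + 320.427ms (4/7)
10. 2883.845ms @ 36/7 + 160.214ms (2/7)
11. 3044.059ms @ 38/7 + 160.214ms (2/7)
12. 3204.272ms @ 40/7 + 160.214ms (2/7)
13. 3364.486ms @ 6 + 1121.495ms (2)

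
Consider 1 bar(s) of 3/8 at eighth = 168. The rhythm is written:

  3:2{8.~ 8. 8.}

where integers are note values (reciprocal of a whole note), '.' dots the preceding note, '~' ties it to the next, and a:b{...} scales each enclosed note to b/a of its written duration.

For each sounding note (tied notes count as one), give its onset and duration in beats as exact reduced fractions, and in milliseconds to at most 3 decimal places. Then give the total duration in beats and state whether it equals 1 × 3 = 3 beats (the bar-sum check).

1) 0.0ms=0b +714.286ms=2b
2) 714.286ms=2b +357.143ms=1b
Σ=3b of 3 (168bpm 3/8) — PASS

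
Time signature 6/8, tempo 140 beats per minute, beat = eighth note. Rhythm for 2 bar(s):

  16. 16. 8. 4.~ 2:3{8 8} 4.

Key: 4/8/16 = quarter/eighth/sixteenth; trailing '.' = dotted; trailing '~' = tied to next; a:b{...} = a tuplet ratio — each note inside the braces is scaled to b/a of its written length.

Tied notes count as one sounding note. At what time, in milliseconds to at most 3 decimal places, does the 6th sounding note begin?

note 6 onset = 9b = 3857.143ms

1. 0.0ms @ 0 + 321.429ms (3/4)
2. 321.429ms @ 3/4 + 321.429ms (3/4)
3. 642.857ms @ 3/2 + 642.857ms (3/2)
4. 1285.714ms @ 3 + 1928.571ms (9/2)
5. 3214.286ms @ 15/2 + 642.857ms (3/2)
6. 3857.143ms @ 9 + 1285.714ms (3)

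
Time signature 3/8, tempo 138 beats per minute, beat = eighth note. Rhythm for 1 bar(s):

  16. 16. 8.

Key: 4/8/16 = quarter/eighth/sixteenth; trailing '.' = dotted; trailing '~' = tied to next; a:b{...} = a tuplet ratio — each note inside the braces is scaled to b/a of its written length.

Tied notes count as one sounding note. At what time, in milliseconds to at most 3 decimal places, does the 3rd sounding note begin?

note 3 onset = 3/2b = 652.174ms

1. 0.0ms @ 0 + 326.087ms (3/4)
2. 326.087ms @ 3/4 + 326.087ms (3/4)
3. 652.174ms @ 3/2 + 652.174ms (3/2)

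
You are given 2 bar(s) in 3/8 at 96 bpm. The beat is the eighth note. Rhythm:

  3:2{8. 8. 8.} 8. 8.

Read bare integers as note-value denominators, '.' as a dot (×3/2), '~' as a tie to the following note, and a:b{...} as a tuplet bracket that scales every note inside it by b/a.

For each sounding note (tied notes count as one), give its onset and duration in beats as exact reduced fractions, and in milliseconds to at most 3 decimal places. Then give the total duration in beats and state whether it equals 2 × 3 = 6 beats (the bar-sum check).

1) 0.0ms=0b +625.0ms=1b
2) 625.0ms=1b +625.0ms=1b
3) 1250.0ms=2b +625.0ms=1b
4) 1875.0ms=3b +937.5ms=3/2b
5) 2812.5ms=9/2b +937.5ms=3/2b
Σ=6b of 6 (96bpm 3/8) — PASS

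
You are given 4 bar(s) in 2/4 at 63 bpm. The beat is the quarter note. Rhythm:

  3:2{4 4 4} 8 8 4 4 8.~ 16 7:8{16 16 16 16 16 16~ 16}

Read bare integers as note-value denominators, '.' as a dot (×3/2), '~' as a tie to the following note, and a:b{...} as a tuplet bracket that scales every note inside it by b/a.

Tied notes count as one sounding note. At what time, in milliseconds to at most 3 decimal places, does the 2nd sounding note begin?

note 2 onset = 2/3b = 634.921ms

1. 0.0ms @ 0 + 634.921ms (2/3)
2. 634.921ms @ 2/3 + 634.921ms (2/3)
3. 1269.841ms @ 4/3 + 634.921ms (2/3)
4. 1904.762ms @ 2 + 476.19ms (1/2)
5. 2380.952ms @ 5/2 + 476.19ms (1/2)
6. 2857.143ms @ 3 + 952.381ms (1)
7. 3809.524ms @ 4 + 952.381ms (1)
8. 4761.905ms @ 5 + 952.381ms (1)
9. 5714.286ms @ 6 + 272.109ms (2/7)
10. 5986.395ms @ 44/7 + 272.109ms (2/7)
11. 6258.503ms @ 46/7 + 272.109ms (2/7)
12. 6530.612ms @ 48/7 + 272.109ms (2/7)
13. 6802.721ms @ 50/7 + 272.109ms (2/7)
14. 7074.83ms @ 52/7 + 544.218ms (4/7)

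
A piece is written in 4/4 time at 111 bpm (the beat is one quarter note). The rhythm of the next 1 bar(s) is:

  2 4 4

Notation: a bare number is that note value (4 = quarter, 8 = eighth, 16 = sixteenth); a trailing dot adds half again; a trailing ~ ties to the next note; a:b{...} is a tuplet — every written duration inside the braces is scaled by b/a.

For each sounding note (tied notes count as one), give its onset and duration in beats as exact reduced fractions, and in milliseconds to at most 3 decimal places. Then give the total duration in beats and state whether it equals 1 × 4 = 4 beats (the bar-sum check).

1) 0.0ms=0b +1081.081ms=2b
2) 1081.081ms=2b +540.541ms=1b
3) 1621.622ms=3b +540.541ms=1b
Σ=4b of 4 (111bpm 4/4) — PASS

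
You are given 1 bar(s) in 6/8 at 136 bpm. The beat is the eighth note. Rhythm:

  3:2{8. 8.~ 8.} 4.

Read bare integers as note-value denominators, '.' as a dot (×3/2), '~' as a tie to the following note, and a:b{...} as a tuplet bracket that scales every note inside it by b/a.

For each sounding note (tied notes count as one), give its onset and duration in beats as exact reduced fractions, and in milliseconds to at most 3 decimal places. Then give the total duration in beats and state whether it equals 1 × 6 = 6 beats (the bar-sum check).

1) 0.0ms=0b +441.176ms=1b
2) 441.176ms=1b +882.353ms=2b
3) 1323.529ms=3b +1323.529ms=3b
Σ=6b of 6 (136bpm 6/8) — PASS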